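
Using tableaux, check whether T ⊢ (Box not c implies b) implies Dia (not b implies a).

Invalid (countermodel exists)

Tableau for the negation not ((Box not c implies b) implies Dia (not b implies a)):
1. not ((Box not c implies b) implies Dia (not b implies a)), w0
2. Box not c implies b, w0
3. not Dia (not b implies a), w0
4. not (not b implies a), w0
5. not b, w0
6. not a, w0
7. not Box not c, w0
8. c, w1
9. not (not b implies a), w1
10. not b, w1
11. not a, w1
Accessibility: w0Rw0, w0Rw1, w1Rw1
The negation has an open branch (countermodel exists).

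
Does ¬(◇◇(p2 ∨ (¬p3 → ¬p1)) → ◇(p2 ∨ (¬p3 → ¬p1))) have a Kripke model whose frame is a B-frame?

1. ¬(◇◇(p2 ∨ (¬p3 → ¬p1)) → ◇(p2 ∨ (¬p3 → ¬p1))), 0
2. ◇◇(p2 ∨ (¬p3 → ¬p1)), 0
3. ¬◇(p2 ∨ (¬p3 → ¬p1)), 0
4. ¬(p2 ∨ (¬p3 → ¬p1)), 0
5. ¬p2, 0
6. ¬(¬p3 → ¬p1), 0
7. ¬p3, 0
8. p1, 0
9. ◇(p2 ∨ (¬p3 → ¬p1)), 1
10. ¬(p2 ∨ (¬p3 → ¬p1)), 1
11. ¬p2, 1
12. ¬(¬p3 → ¬p1), 1
13. ¬p3, 1
14. p1, 1
15. p2 ∨ (¬p3 → ¬p1), 2
16. ¬p3 → ¬p1, 2
17. ¬p1, 2
Accessibility: 0R0, 0R1, 1R0, 1R1, 1R2, 2R1, 2R2

Yes, satisfiable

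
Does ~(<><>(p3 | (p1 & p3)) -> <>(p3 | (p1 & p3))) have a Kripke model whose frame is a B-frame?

Yes, satisfiable

1. ~(<><>(p3 | (p1 & p3)) -> <>(p3 | (p1 & p3))), u
2. <><>(p3 | (p1 & p3)), u
3. ~<>(p3 | (p1 & p3)), u
4. ~(p3 | (p1 & p3)), u
5. ~p3, u
6. ~(p1 & p3), u
7. <>(p3 | (p1 & p3)), v
8. ~(p3 | (p1 & p3)), v
9. ~p3, v
10. ~(p1 & p3), v
11. p3 | (p1 & p3), w
12. p1 & p3, w
13. p1, w
14. p3, w
Accessibility: uRu, uRv, vRu, vRv, vRw, wRv, wRw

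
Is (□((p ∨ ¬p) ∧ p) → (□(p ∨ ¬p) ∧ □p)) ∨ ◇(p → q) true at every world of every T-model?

Tableau for the negation ¬((□((p ∨ ¬p) ∧ p) → (□(p ∨ ¬p) ∧ □p)) ∨ ◇(p → q)):
1. ¬((□((p ∨ ¬p) ∧ p) → (□(p ∨ ¬p) ∧ □p)) ∨ ◇(p → q)), u
2. ¬(□((p ∨ ¬p) ∧ p) → (□(p ∨ ¬p) ∧ □p)), u   [¬∨-rule on 1]
3. ¬◇(p → q), u   [¬∨-rule on 1]
4. □((p ∨ ¬p) ∧ p), u   [¬→-rule on 2]
5. ¬(□(p ∨ ¬p) ∧ □p), u   [¬→-rule on 2]
6. ¬(p → q), u   [¬◇-rule on 3 via uRu]
7. p, u   [¬→-rule on 6]
8. ¬q, u   [¬→-rule on 6]
9. (p ∨ ¬p) ∧ p, u   [□-rule on 4 via uRu]
10. p ∨ ¬p, u   [∧-rule on 9]
11. ¬□p, u   [¬∧-rule on 5 (branches; this branch)]
12. ¬p, v   [¬□-rule on 11: fresh world v, uRv]
13. ¬(p → q), v   [¬◇-rule on 3 via uRv]
14. p, v   [¬→-rule on 13]
15. ¬q, v   [¬→-rule on 13]
Accessibility: uRu, uRv, vRv
Branch closes: p and ¬p both at v.
All branches of the negation close; one closing branch shown above.

Valid in T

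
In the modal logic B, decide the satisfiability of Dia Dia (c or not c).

1. Dia Dia (c or not c), u
2. Dia (c or not c), v
3. c or not c, w
4. not c, w
Accessibility: uRu, uRv, vRu, vRv, vRw, wRv, wRw

Satisfiable (open branch found)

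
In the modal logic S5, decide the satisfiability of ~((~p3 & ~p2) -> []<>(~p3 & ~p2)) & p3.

1. ~((~p3 & ~p2) -> []<>(~p3 & ~p2)) & p3, w0
2. ~((~p3 & ~p2) -> []<>(~p3 & ~p2)), w0   [&-rule on 1]
3. p3, w0   [&-rule on 1]
4. ~p3 & ~p2, w0   [~->-rule on 2]
5. ~[]<>(~p3 & ~p2), w0   [~->-rule on 2]
6. ~p3, w0   [&-rule on 4]
7. ~p2, w0   [&-rule on 4]
Accessibility: w0Rw0
Branch closes: p3 and ~p3 both at w0.
(One branch shown.) All branches close.

Unsatisfiable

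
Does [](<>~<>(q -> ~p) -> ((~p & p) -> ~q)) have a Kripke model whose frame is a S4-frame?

1. [](<>~<>(q -> ~p) -> ((~p & p) -> ~q)), u
2. <>~<>(q -> ~p) -> ((~p & p) -> ~q), u
3. (~p & p) -> ~q, u
4. ~q, u
Accessibility: uRu

Yes, satisfiable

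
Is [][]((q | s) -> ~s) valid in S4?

Not valid

Tableau for the negation ~[][]((q | s) -> ~s):
1. ~[][]((q | s) -> ~s), w0
2. ~[]((q | s) -> ~s), w1
3. ~((q | s) -> ~s), w2
4. q | s, w2
5. s, w2
Accessibility: w0Rw0, w0Rw1, w0Rw2, w1Rw1, w1Rw2, w2Rw2
The negation has an open branch (countermodel exists).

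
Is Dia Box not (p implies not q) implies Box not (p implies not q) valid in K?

Invalid (countermodel exists)

Tableau for the negation not (Dia Box not (p implies not q) implies Box not (p implies not q)):
1. not (Dia Box not (p implies not q) implies Box not (p implies not q)), 0
2. Dia Box not (p implies not q), 0
3. not Box not (p implies not q), 0
4. Box not (p implies not q), 1
5. p implies not q, 2
6. not q, 2
Accessibility: 0R1, 0R2
The negation has an open branch (countermodel exists).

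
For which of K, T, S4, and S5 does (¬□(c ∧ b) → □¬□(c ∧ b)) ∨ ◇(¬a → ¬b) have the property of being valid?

S4-tableau for the negation ¬((¬□(c ∧ b) → □¬□(c ∧ b)) ∨ ◇(¬a → ¬b)):
1. ¬((¬□(c ∧ b) → □¬□(c ∧ b)) ∨ ◇(¬a → ¬b)), u
2. ¬(¬□(c ∧ b) → □¬□(c ∧ b)), u
3. ¬◇(¬a → ¬b), u
4. ¬□(c ∧ b), u
5. ¬□¬□(c ∧ b), u
6. ¬(¬a → ¬b), u
7. ¬a, u
8. b, u
9. ¬(c ∧ b), v
10. ¬(¬a → ¬b), v
11. ¬a, v
12. b, v
13. ¬c, v
14. □(c ∧ b), w
15. ¬(¬a → ¬b), w
16. ¬a, w
17. b, w
18. c ∧ b, w
19. c, w
Accessibility: uRu, uRv, uRw, vRv, wRw
Complete open branch: countermodel on an S4-frame, so not valid in S4, nor in K, T (the same frame is also a K-frame and a T-frame).
S5-tableau for the negation ¬((¬□(c ∧ b) → □¬□(c ∧ b)) ∨ ◇(¬a → ¬b)):
1. ¬((¬□(c ∧ b) → □¬□(c ∧ b)) ∨ ◇(¬a → ¬b)), u
2. ¬(¬□(c ∧ b) → □¬□(c ∧ b)), u
3. ¬◇(¬a → ¬b), u
4. ¬□(c ∧ b), u
5. ¬□¬□(c ∧ b), u
6. ¬(¬a → ¬b), u
7. ¬a, u
8. b, u
9. ¬(c ∧ b), v
10. ¬(¬a → ¬b), v
11. ¬a, v
12. b, v
13. ¬c, v
14. □(c ∧ b), w
15. ¬(¬a → ¬b), w
16. ¬a, w
17. b, w
18. c ∧ b, u
19. c, u
20. c ∧ b, v
21. c, v
Accessibility: uRu, uRv, uRw, vRu, vRv, vRw, wRu, wRv, wRw
Branch closes: c and ¬c both at v.
Every branch closes (one shown): valid in S5.

S5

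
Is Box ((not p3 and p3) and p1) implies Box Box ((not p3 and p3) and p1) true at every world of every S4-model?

Tableau for the negation not (Box ((not p3 and p3) and p1) implies Box Box ((not p3 and p3) and p1)):
1. not (Box ((not p3 and p3) and p1) implies Box Box ((not p3 and p3) and p1)), 0
2. Box ((not p3 and p3) and p1), 0
3. not Box Box ((not p3 and p3) and p1), 0
4. (not p3 and p3) and p1, 0
5. not p3 and p3, 0
6. p1, 0
7. not p3, 0
8. p3, 0
Accessibility: 0R0
Branch closes: p3 and not p3 both at 0.
All branches of the negation close; one closing branch shown above.

Valid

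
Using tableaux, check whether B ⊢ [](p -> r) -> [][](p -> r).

Tableau for the negation ~([](p -> r) -> [][](p -> r)):
1. ~([](p -> r) -> [][](p -> r)), u
2. [](p -> r), u   [~->-rule on 1]
3. ~[][](p -> r), u   [~->-rule on 1]
4. p -> r, u   [[]-rule on 2 via uRu]
5. r, u   [->-rule on 4 (branches; this branch)]
6. ~[](p -> r), v   [~[]-rule on 3: fresh world v, uRv]
7. p -> r, v   [[]-rule on 2 via uRv]
8. r, v   [->-rule on 7 (branches; this branch)]
9. ~(p -> r), w   [~[]-rule on 6: fresh world w, vRw]
10. p, w   [~->-rule on 9]
11. ~r, w   [~->-rule on 9]
Accessibility: uRu, uRv, vRu, vRv, vRw, wRv, wRw
The negation has an open branch (countermodel exists).

Not valid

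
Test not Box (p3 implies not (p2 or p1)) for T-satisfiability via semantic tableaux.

1. not Box (p3 implies not (p2 or p1)), 0
2. not (p3 implies not (p2 or p1)), 1
3. p3, 1
4. p2 or p1, 1
5. p1, 1
Accessibility: 0R0, 0R1, 1R1

Satisfiable (open branch found)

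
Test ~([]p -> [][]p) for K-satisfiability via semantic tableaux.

Satisfiable (open branch found)

1. ~([]p -> [][]p), u
2. []p, u
3. ~[][]p, u
4. ~[]p, v
5. p, v
6. ~p, w
Accessibility: uRv, vRw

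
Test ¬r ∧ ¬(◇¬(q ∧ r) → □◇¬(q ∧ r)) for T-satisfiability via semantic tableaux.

Satisfiable

1. ¬r ∧ ¬(◇¬(q ∧ r) → □◇¬(q ∧ r)), u
2. ¬r, u
3. ¬(◇¬(q ∧ r) → □◇¬(q ∧ r)), u
4. ◇¬(q ∧ r), u
5. ¬□◇¬(q ∧ r), u
6. ¬(q ∧ r), v
7. ¬r, v
8. ¬◇¬(q ∧ r), w
9. q ∧ r, w
10. q, w
11. r, w
Accessibility: uRu, uRv, uRw, vRv, wRw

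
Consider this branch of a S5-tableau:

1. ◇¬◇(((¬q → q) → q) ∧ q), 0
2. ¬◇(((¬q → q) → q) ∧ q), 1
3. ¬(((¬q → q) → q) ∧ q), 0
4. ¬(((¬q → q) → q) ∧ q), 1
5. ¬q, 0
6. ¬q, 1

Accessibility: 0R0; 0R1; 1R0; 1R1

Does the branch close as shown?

Not closed

No world carries both an atom and its negation.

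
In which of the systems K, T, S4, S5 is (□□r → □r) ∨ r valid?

T-tableau for the negation ¬((□□r → □r) ∨ r):
1. ¬((□□r → □r) ∨ r), w0
2. ¬(□□r → □r), w0
3. ¬r, w0
4. □□r, w0
5. ¬□r, w0
6. □r, w0
7. r, w0
Accessibility: w0Rw0
Branch closes: r and ¬r both at w0.
Every branch closes (one shown): valid in T, hence also in S4, S5 (every theorem of T is a theorem of S4 and S5).
K-tableau for the negation ¬((□□r → □r) ∨ r):
1. ¬((□□r → □r) ∨ r), w0
2. ¬(□□r → □r), w0
3. ¬r, w0
4. □□r, w0
5. ¬□r, w0
6. ¬r, w1
7. □r, w1
Accessibility: w0Rw1
Complete open branch: countermodel on a K-frame, so not valid in K.

T, S4, S5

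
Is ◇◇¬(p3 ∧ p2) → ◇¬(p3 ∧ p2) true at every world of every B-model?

Tableau for the negation ¬(◇◇¬(p3 ∧ p2) → ◇¬(p3 ∧ p2)):
1. ¬(◇◇¬(p3 ∧ p2) → ◇¬(p3 ∧ p2)), 0
2. ◇◇¬(p3 ∧ p2), 0
3. ¬◇¬(p3 ∧ p2), 0
4. p3 ∧ p2, 0
5. p3, 0
6. p2, 0
7. ◇¬(p3 ∧ p2), 1
8. p3 ∧ p2, 1
9. p3, 1
10. p2, 1
11. ¬(p3 ∧ p2), 2
12. ¬p2, 2
Accessibility: 0R0, 0R1, 1R0, 1R1, 1R2, 2R1, 2R2
The negation has an open branch (countermodel exists).

No, not valid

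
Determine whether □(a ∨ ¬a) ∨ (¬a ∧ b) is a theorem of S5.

Valid in S5

Tableau for the negation ¬(□(a ∨ ¬a) ∨ (¬a ∧ b)):
1. ¬(□(a ∨ ¬a) ∨ (¬a ∧ b)), 0
2. ¬□(a ∨ ¬a), 0
3. ¬(¬a ∧ b), 0
4. ¬b, 0
5. ¬(a ∨ ¬a), 1
6. ¬a, 1
7. a, 1
Accessibility: 0R0, 0R1, 1R0, 1R1
Branch closes: a and ¬a both at 1.
All branches of the negation close; one closing branch shown above.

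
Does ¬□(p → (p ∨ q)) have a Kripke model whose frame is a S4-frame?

1. ¬□(p → (p ∨ q)), w0
2. ¬(p → (p ∨ q)), w1
3. p, w1
4. ¬(p ∨ q), w1
5. ¬p, w1
6. ¬q, w1
Accessibility: w0Rw0, w0Rw1, w1Rw1
Branch closes: p and ¬p both at w1.
(One branch shown.) All branches close.

Unsatisfiable (every branch closes)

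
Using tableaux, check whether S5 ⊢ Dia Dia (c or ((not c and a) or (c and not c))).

No, not valid

Tableau for the negation not Dia Dia (c or ((not c and a) or (c and not c))):
1. not Dia Dia (c or ((not c and a) or (c and not c))), u
2. not Dia (c or ((not c and a) or (c and not c))), u   [neg-Dia-rule on 1 via uRu]
3. not (c or ((not c and a) or (c and not c))), u   [neg-Dia-rule on 2 via uRu]
4. not c, u   [neg-or-rule on 3]
5. not ((not c and a) or (c and not c)), u   [neg-or-rule on 3]
6. not (not c and a), u   [neg-or-rule on 5]
7. not (c and not c), u   [neg-or-rule on 5]
8. not a, u   [neg-and-rule on 6 (branches; this branch)]
Accessibility: uRu
The negation has an open branch (countermodel exists).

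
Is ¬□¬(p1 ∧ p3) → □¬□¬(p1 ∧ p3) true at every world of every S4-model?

Tableau for the negation ¬(¬□¬(p1 ∧ p3) → □¬□¬(p1 ∧ p3)):
1. ¬(¬□¬(p1 ∧ p3) → □¬□¬(p1 ∧ p3)), 0
2. ¬□¬(p1 ∧ p3), 0   [¬→-rule on 1]
3. ¬□¬□¬(p1 ∧ p3), 0   [¬→-rule on 1]
4. p1 ∧ p3, 1   [¬□-rule on 2: fresh world 1, 0R1]
5. p1, 1   [∧-rule on 4]
6. p3, 1   [∧-rule on 4]
7. □¬(p1 ∧ p3), 2   [¬□-rule on 3: fresh world 2, 0R2]
8. ¬(p1 ∧ p3), 2   [□-rule on 7 via 2R2]
9. ¬p3, 2   [¬∧-rule on 8 (branches; this branch)]
Accessibility: 0R0, 0R1, 0R2, 1R1, 2R2
The negation has an open branch (countermodel exists).

No, not valid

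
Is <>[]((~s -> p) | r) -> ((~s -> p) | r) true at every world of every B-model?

Yes, valid

Tableau for the negation ~(<>[]((~s -> p) | r) -> ((~s -> p) | r)):
1. ~(<>[]((~s -> p) | r) -> ((~s -> p) | r)), w0
2. <>[]((~s -> p) | r), w0   [~->-rule on 1]
3. ~((~s -> p) | r), w0   [~->-rule on 1]
4. ~(~s -> p), w0   [~|-rule on 3]
5. ~r, w0   [~|-rule on 3]
6. ~s, w0   [~->-rule on 4]
7. ~p, w0   [~->-rule on 4]
8. []((~s -> p) | r), w1   [<>-rule on 2: fresh world w1, w0Rw1]
9. (~s -> p) | r, w0   [[]-rule on 8 via w1Rw0]
10. (~s -> p) | r, w1   [[]-rule on 8 via w1Rw1]
11. ~s -> p, w0   [|-rule on 9 (branches; this branch)]
12. r, w1   [|-rule on 10 (branches; this branch)]
13. p, w0   [->-rule on 11 (branches; this branch)]
Accessibility: w0Rw0, w0Rw1, w1Rw0, w1Rw1
Branch closes: p and ~p both at w0.
All branches of the negation close; one closing branch shown above.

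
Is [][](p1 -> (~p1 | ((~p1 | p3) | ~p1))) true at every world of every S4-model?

Not valid

Tableau for the negation ~[][](p1 -> (~p1 | ((~p1 | p3) | ~p1))):
1. ~[][](p1 -> (~p1 | ((~p1 | p3) | ~p1))), w0
2. ~[](p1 -> (~p1 | ((~p1 | p3) | ~p1))), w1
3. ~(p1 -> (~p1 | ((~p1 | p3) | ~p1))), w2
4. p1, w2
5. ~(~p1 | ((~p1 | p3) | ~p1)), w2
6. ~((~p1 | p3) | ~p1), w2
7. ~(~p1 | p3), w2
8. ~p3, w2
Accessibility: w0Rw0, w0Rw1, w0Rw2, w1Rw1, w1Rw2, w2Rw2
The negation has an open branch (countermodel exists).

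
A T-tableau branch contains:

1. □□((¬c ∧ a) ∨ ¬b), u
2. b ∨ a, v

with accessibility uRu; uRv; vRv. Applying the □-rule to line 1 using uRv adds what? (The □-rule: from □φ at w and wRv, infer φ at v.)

□((¬c ∧ a) ∨ ¬b), v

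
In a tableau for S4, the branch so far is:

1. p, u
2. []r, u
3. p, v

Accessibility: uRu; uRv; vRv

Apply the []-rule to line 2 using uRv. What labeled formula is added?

r, v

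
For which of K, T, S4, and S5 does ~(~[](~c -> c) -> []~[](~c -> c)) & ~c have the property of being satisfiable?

K, T, S4

S5-tableau for the formula:
1. ~(~[](~c -> c) -> []~[](~c -> c)) & ~c, 0
2. ~(~[](~c -> c) -> []~[](~c -> c)), 0
3. ~c, 0
4. ~[](~c -> c), 0
5. ~[]~[](~c -> c), 0
6. ~(~c -> c), 1
7. ~c, 1
8. [](~c -> c), 2
9. ~c -> c, 0
10. ~c -> c, 1
11. ~c -> c, 2
12. c, 0
Accessibility: 0R0, 0R1, 0R2, 1R0, 1R1, 1R2, 2R0, 2R1, 2R2
Branch closes: c and ~c both at 0.
Every branch closes (one shown): unsatisfiable in S5.
S4-tableau for the formula:
1. ~(~[](~c -> c) -> []~[](~c -> c)) & ~c, 0
2. ~(~[](~c -> c) -> []~[](~c -> c)), 0
3. ~c, 0
4. ~[](~c -> c), 0
5. ~[]~[](~c -> c), 0
6. ~(~c -> c), 1
7. ~c, 1
8. [](~c -> c), 2
9. ~c -> c, 2
10. c, 2
Accessibility: 0R0, 0R1, 0R2, 1R1, 2R2
Complete open branch: satisfiable in S4, hence also in K, T (this S4-model is also a K-model and a T-model).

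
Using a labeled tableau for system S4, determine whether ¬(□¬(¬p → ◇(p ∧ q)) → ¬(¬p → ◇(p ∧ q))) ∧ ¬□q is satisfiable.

Unsatisfiable

1. ¬(□¬(¬p → ◇(p ∧ q)) → ¬(¬p → ◇(p ∧ q))) ∧ ¬□q, u
2. ¬(□¬(¬p → ◇(p ∧ q)) → ¬(¬p → ◇(p ∧ q))), u   [∧-rule on 1]
3. ¬□q, u   [∧-rule on 1]
4. □¬(¬p → ◇(p ∧ q)), u   [¬→-rule on 2]
5. ¬p → ◇(p ∧ q), u   [¬→-rule on 2]
6. ¬(¬p → ◇(p ∧ q)), u   [□-rule on 4 via uRu]
7. ¬p, u   [¬→-rule on 6]
8. ¬◇(p ∧ q), u   [¬→-rule on 6]
9. ¬(p ∧ q), u   [¬◇-rule on 8 via uRu]
10. ◇(p ∧ q), u   [→-rule on 5 (branches; this branch)]
11. ¬q, u   [¬∧-rule on 9 (branches; this branch)]
12. ¬q, v   [¬□-rule on 3: fresh world v, uRv]
13. ¬(¬p → ◇(p ∧ q)), v   [□-rule on 4 via uRv]
14. ¬p, v   [¬→-rule on 13]
15. ¬◇(p ∧ q), v   [¬→-rule on 13]
16. ¬(p ∧ q), v   [¬◇-rule on 8 via uRv]
17. p ∧ q, w   [◇-rule on 10: fresh world w, uRw]
18. p, w   [∧-rule on 17]
19. q, w   [∧-rule on 17]
20. ¬(¬p → ◇(p ∧ q)), w   [□-rule on 4 via uRw]
21. ¬p, w   [¬→-rule on 20]
22. ¬◇(p ∧ q), w   [¬→-rule on 20]
Accessibility: uRu, uRv, uRw, vRv, wRw
Branch closes: p and ¬p both at w.
All branches of the tableau close; one closing branch shown above.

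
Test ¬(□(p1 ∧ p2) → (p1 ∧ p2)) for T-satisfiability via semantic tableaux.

Unsatisfiable (every branch closes)

1. ¬(□(p1 ∧ p2) → (p1 ∧ p2)), w0
2. □(p1 ∧ p2), w0
3. ¬(p1 ∧ p2), w0
4. p1 ∧ p2, w0
5. p1, w0
6. p2, w0
7. ¬p2, w0
Accessibility: w0Rw0
Branch closes: p2 and ¬p2 both at w0.
All branches of the tableau close; one closing branch shown above.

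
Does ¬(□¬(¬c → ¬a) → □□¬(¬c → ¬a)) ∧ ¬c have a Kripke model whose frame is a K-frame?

Satisfiable (open branch found)

1. ¬(□¬(¬c → ¬a) → □□¬(¬c → ¬a)) ∧ ¬c, u
2. ¬(□¬(¬c → ¬a) → □□¬(¬c → ¬a)), u
3. ¬c, u
4. □¬(¬c → ¬a), u
5. ¬□□¬(¬c → ¬a), u
6. ¬□¬(¬c → ¬a), v
7. ¬(¬c → ¬a), v
8. ¬c, v
9. a, v
10. ¬c → ¬a, w
11. ¬a, w
Accessibility: uRv, vRw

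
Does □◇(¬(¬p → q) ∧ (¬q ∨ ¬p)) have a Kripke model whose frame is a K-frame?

1. □◇(¬(¬p → q) ∧ (¬q ∨ ¬p)), 0

Satisfiable (open branch found)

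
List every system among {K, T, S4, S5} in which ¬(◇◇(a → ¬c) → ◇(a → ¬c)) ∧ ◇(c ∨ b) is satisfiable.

K, T

T-tableau for the formula:
1. ¬(◇◇(a → ¬c) → ◇(a → ¬c)) ∧ ◇(c ∨ b), w0
2. ¬(◇◇(a → ¬c) → ◇(a → ¬c)), w0   [∧-rule on 1]
3. ◇(c ∨ b), w0   [∧-rule on 1]
4. ◇◇(a → ¬c), w0   [¬→-rule on 2]
5. ¬◇(a → ¬c), w0   [¬→-rule on 2]
6. ¬(a → ¬c), w0   [¬◇-rule on 5 via w0Rw0]
7. a, w0   [¬→-rule on 6]
8. c, w0   [¬→-rule on 6]
9. c ∨ b, w1   [◇-rule on 3: fresh world w1, w0Rw1]
10. ¬(a → ¬c), w1   [¬◇-rule on 5 via w0Rw1]
11. a, w1   [¬→-rule on 10]
12. c, w1   [¬→-rule on 10]
13. b, w1   [∨-rule on 9 (branches; this branch)]
14. ◇(a → ¬c), w2   [◇-rule on 4: fresh world w2, w0Rw2]
15. ¬(a → ¬c), w2   [¬◇-rule on 5 via w0Rw2]
16. a, w2   [¬→-rule on 15]
17. c, w2   [¬→-rule on 15]
18. a → ¬c, w3   [◇-rule on 14: fresh world w3, w2Rw3]
19. ¬c, w3   [→-rule on 18 (branches; this branch)]
Accessibility: w0Rw0, w0Rw1, w0Rw2, w1Rw1, w2Rw2, w2Rw3, w3Rw3
Complete open branch: satisfiable in T, hence also in K (this T-model is also a K-model).
S4-tableau for the formula:
1. ¬(◇◇(a → ¬c) → ◇(a → ¬c)) ∧ ◇(c ∨ b), w0
2. ¬(◇◇(a → ¬c) → ◇(a → ¬c)), w0   [∧-rule on 1]
3. ◇(c ∨ b), w0   [∧-rule on 1]
4. ◇◇(a → ¬c), w0   [¬→-rule on 2]
5. ¬◇(a → ¬c), w0   [¬→-rule on 2]
6. ¬(a → ¬c), w0   [¬◇-rule on 5 via w0Rw0]
7. a, w0   [¬→-rule on 6]
8. c, w0   [¬→-rule on 6]
9. c ∨ b, w1   [◇-rule on 3: fresh world w1, w0Rw1]
10. ¬(a → ¬c), w1   [¬◇-rule on 5 via w0Rw1]
11. a, w1   [¬→-rule on 10]
12. c, w1   [¬→-rule on 10]
13. b, w1   [∨-rule on 9 (branches; this branch)]
14. ◇(a → ¬c), w2   [◇-rule on 4: fresh world w2, w0Rw2]
15. ¬(a → ¬c), w2   [¬◇-rule on 5 via w0Rw2]
16. a, w2   [¬→-rule on 15]
17. c, w2   [¬→-rule on 15]
18. a → ¬c, w3   [◇-rule on 14: fresh world w3, w2Rw3]
19. ¬(a → ¬c), w3   [¬◇-rule on 5 via w0Rw3]
20. a, w3   [¬→-rule on 19]
21. c, w3   [¬→-rule on 19]
22. ¬c, w3   [→-rule on 18 (branches; this branch)]
Accessibility: w0Rw0, w0Rw1, w0Rw2, w0Rw3, w1Rw1, w2Rw2, w2Rw3, w3Rw3
Branch closes: c and ¬c both at w3.
Every branch closes (one shown): unsatisfiable in S4, hence also in S5 (every S5-frame is an S4-frame).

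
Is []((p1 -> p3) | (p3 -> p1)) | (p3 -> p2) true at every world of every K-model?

Valid

Tableau for the negation ~([]((p1 -> p3) | (p3 -> p1)) | (p3 -> p2)):
1. ~([]((p1 -> p3) | (p3 -> p1)) | (p3 -> p2)), u
2. ~[]((p1 -> p3) | (p3 -> p1)), u
3. ~(p3 -> p2), u
4. p3, u
5. ~p2, u
6. ~((p1 -> p3) | (p3 -> p1)), v
7. ~(p1 -> p3), v
8. ~(p3 -> p1), v
9. p1, v
10. ~p3, v
11. p3, v
12. ~p1, v
Accessibility: uRv
Branch closes: p3 and ~p3 both at v.
All branches of the negation close; one closing branch shown above.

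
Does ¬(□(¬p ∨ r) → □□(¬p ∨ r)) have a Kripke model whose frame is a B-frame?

1. ¬(□(¬p ∨ r) → □□(¬p ∨ r)), w0
2. □(¬p ∨ r), w0
3. ¬□□(¬p ∨ r), w0
4. ¬p ∨ r, w0
5. r, w0
6. ¬□(¬p ∨ r), w1
7. ¬p ∨ r, w1
8. r, w1
9. ¬(¬p ∨ r), w2
10. p, w2
11. ¬r, w2
Accessibility: w0Rw0, w0Rw1, w1Rw0, w1Rw1, w1Rw2, w2Rw1, w2Rw2

Yes, satisfiable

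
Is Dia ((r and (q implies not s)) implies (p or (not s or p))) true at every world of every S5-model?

Invalid (countermodel exists)

Tableau for the negation not Dia ((r and (q implies not s)) implies (p or (not s or p))):
1. not Dia ((r and (q implies not s)) implies (p or (not s or p))), w0
2. not ((r and (q implies not s)) implies (p or (not s or p))), w0
3. r and (q implies not s), w0
4. not (p or (not s or p)), w0
5. r, w0
6. q implies not s, w0
7. not p, w0
8. not (not s or p), w0
9. s, w0
10. not q, w0
Accessibility: w0Rw0
The negation has an open branch (countermodel exists).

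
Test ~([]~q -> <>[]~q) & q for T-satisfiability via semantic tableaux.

Unsatisfiable

1. ~([]~q -> <>[]~q) & q, 0
2. ~([]~q -> <>[]~q), 0   [&-rule on 1]
3. q, 0   [&-rule on 1]
4. []~q, 0   [~->-rule on 2]
5. ~<>[]~q, 0   [~->-rule on 2]
6. ~q, 0   [[]-rule on 4 via 0R0]
Accessibility: 0R0
Branch closes: q and ~q both at 0.
Every branch closes; the branch above is one of them.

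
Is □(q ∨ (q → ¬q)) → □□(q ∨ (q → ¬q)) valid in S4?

Valid

Tableau for the negation ¬(□(q ∨ (q → ¬q)) → □□(q ∨ (q → ¬q))):
1. ¬(□(q ∨ (q → ¬q)) → □□(q ∨ (q → ¬q))), 0
2. □(q ∨ (q → ¬q)), 0
3. ¬□□(q ∨ (q → ¬q)), 0
4. q ∨ (q → ¬q), 0
5. q → ¬q, 0
6. ¬q, 0
7. ¬□(q ∨ (q → ¬q)), 1
8. q ∨ (q → ¬q), 1
9. q → ¬q, 1
10. ¬q, 1
11. ¬(q ∨ (q → ¬q)), 2
12. ¬q, 2
13. ¬(q → ¬q), 2
14. q, 2
Accessibility: 0R0, 0R1, 0R2, 1R1, 1R2, 2R2
Branch closes: q and ¬q both at 2.
Every branch of the negation's tableau closes; the branch above is one of them.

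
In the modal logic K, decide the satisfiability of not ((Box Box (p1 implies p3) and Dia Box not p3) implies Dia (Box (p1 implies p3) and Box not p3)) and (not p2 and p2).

1. not ((Box Box (p1 implies p3) and Dia Box not p3) implies Dia (Box (p1 implies p3) and Box not p3)) and (not p2 and p2), w0
2. not ((Box Box (p1 implies p3) and Dia Box not p3) implies Dia (Box (p1 implies p3) and Box not p3)), w0
3. not p2 and p2, w0
4. Box Box (p1 implies p3) and Dia Box not p3, w0
5. not Dia (Box (p1 implies p3) and Box not p3), w0
6. not p2, w0
7. p2, w0
Branch closes: p2 and not p2 both at w0.
All branches of the tableau close; one closing branch shown above.

Unsatisfiable (every branch closes)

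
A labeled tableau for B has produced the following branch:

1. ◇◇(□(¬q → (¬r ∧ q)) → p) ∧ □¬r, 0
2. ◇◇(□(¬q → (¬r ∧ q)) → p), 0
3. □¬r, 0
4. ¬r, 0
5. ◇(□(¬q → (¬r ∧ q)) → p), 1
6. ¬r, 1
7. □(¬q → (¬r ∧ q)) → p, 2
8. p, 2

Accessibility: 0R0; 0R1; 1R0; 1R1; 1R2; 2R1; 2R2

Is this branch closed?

No, open

No atom appears with both signs at the same world.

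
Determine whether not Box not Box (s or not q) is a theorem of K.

Invalid (countermodel exists)

Tableau for the negation Box not Box (s or not q):
1. Box not Box (s or not q), u
The negation has an open branch (countermodel exists).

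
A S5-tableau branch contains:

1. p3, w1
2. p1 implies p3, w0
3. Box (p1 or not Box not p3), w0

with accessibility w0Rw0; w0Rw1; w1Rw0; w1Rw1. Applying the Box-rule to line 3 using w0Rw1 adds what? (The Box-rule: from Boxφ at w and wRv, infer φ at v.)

p1 or not Box not p3, w1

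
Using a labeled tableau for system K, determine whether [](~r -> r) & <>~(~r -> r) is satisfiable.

Unsatisfiable (every branch closes)

1. [](~r -> r) & <>~(~r -> r), 0
2. [](~r -> r), 0
3. <>~(~r -> r), 0
4. ~(~r -> r), 1
5. ~r, 1
6. ~r -> r, 1
7. r, 1
Accessibility: 0R1
Branch closes: r and ~r both at 1.
All branches of the tableau close; one closing branch shown above.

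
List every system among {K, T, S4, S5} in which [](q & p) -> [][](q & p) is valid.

S4, S5

T-tableau for the negation ~([](q & p) -> [][](q & p)):
1. ~([](q & p) -> [][](q & p)), 0
2. [](q & p), 0
3. ~[][](q & p), 0
4. q & p, 0
5. q, 0
6. p, 0
7. ~[](q & p), 1
8. q & p, 1
9. q, 1
10. p, 1
11. ~(q & p), 2
12. ~p, 2
Accessibility: 0R0, 0R1, 1R1, 1R2, 2R2
Complete open branch: countermodel on a T-frame, so not valid in T, nor in K (the same frame is also a K-frame).
S4-tableau for the negation ~([](q & p) -> [][](q & p)):
1. ~([](q & p) -> [][](q & p)), 0
2. [](q & p), 0
3. ~[][](q & p), 0
4. q & p, 0
5. q, 0
6. p, 0
7. ~[](q & p), 1
8. q & p, 1
9. q, 1
10. p, 1
11. ~(q & p), 2
12. q & p, 2
13. q, 2
14. p, 2
15. ~p, 2
Accessibility: 0R0, 0R1, 0R2, 1R1, 1R2, 2R2
Branch closes: p and ~p both at 2.
Every branch closes (one shown): valid in S4, hence also in S5 (every theorem of S4 is a theorem of S5).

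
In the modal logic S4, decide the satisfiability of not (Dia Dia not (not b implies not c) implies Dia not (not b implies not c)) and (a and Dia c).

No, unsatisfiable

1. not (Dia Dia not (not b implies not c) implies Dia not (not b implies not c)) and (a and Dia c), w0
2. not (Dia Dia not (not b implies not c) implies Dia not (not b implies not c)), w0
3. a and Dia c, w0
4. Dia Dia not (not b implies not c), w0
5. not Dia not (not b implies not c), w0
6. a, w0
7. Dia c, w0
8. not b implies not c, w0
9. not c, w0
10. Dia not (not b implies not c), w1
11. not b implies not c, w1
12. not c, w1
13. c, w2
14. not b implies not c, w2
15. b, w2
16. not (not b implies not c), w3
17. not b, w3
18. c, w3
19. not b implies not c, w3
20. not c, w3
Accessibility: w0Rw0, w0Rw1, w0Rw2, w0Rw3, w1Rw1, w1Rw3, w2Rw2, w3Rw3
Branch closes: c and not c both at w3.
(One branch shown.) All branches close.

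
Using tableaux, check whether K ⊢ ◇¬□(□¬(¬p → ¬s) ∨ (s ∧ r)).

Tableau for the negation ¬◇¬□(□¬(¬p → ¬s) ∨ (s ∧ r)):
1. ¬◇¬□(□¬(¬p → ¬s) ∨ (s ∧ r)), 0
The negation has an open branch (countermodel exists).

Not valid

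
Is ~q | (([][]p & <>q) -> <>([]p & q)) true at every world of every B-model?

Valid in B

Tableau for the negation ~(~q | (([][]p & <>q) -> <>([]p & q))):
1. ~(~q | (([][]p & <>q) -> <>([]p & q))), 0
2. q, 0   [~|-rule on 1]
3. ~(([][]p & <>q) -> <>([]p & q)), 0   [~|-rule on 1]
4. [][]p & <>q, 0   [~->-rule on 3]
5. ~<>([]p & q), 0   [~->-rule on 3]
6. [][]p, 0   [&-rule on 4]
7. <>q, 0   [&-rule on 4]
8. ~([]p & q), 0   [~<>-rule on 5 via 0R0]
9. []p, 0   [[]-rule on 6 via 0R0]
10. p, 0   [[]-rule on 9 via 0R0]
11. ~[]p, 0   [~&-rule on 8 (branches; this branch)]
12. q, 1   [<>-rule on 7: fresh world 1, 0R1]
13. ~([]p & q), 1   [~<>-rule on 5 via 0R1]
14. []p, 1   [[]-rule on 6 via 0R1]
15. p, 1   [[]-rule on 9 via 0R1]
16. ~[]p, 1   [~&-rule on 13 (branches; this branch)]
17. ~p, 2   [~[]-rule on 11: fresh world 2, 0R2]
18. ~([]p & q), 2   [~<>-rule on 5 via 0R2]
19. []p, 2   [[]-rule on 6 via 0R2]
20. p, 2   [[]-rule on 9 via 0R2]
Accessibility: 0R0, 0R1, 0R2, 1R0, 1R1, 2R0, 2R2
Branch closes: p and ~p both at 2.
Every branch of the negation's tableau closes; the branch above is one of them.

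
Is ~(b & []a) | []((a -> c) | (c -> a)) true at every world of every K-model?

Tableau for the negation ~(~(b & []a) | []((a -> c) | (c -> a))):
1. ~(~(b & []a) | []((a -> c) | (c -> a))), 0
2. b & []a, 0
3. ~[]((a -> c) | (c -> a)), 0
4. b, 0
5. []a, 0
6. ~((a -> c) | (c -> a)), 1
7. ~(a -> c), 1
8. ~(c -> a), 1
9. a, 1
10. ~c, 1
11. c, 1
12. ~a, 1
Accessibility: 0R1
Branch closes: c and ~c both at 1.
All branches of the negation close; one closing branch shown above.

Valid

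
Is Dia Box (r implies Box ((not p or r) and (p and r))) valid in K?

Not valid

Tableau for the negation not Dia Box (r implies Box ((not p or r) and (p and r))):
1. not Dia Box (r implies Box ((not p or r) and (p and r))), w0
The negation has an open branch (countermodel exists).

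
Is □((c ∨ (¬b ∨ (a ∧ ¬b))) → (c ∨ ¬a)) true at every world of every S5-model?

Tableau for the negation ¬□((c ∨ (¬b ∨ (a ∧ ¬b))) → (c ∨ ¬a)):
1. ¬□((c ∨ (¬b ∨ (a ∧ ¬b))) → (c ∨ ¬a)), u
2. ¬((c ∨ (¬b ∨ (a ∧ ¬b))) → (c ∨ ¬a)), v
3. c ∨ (¬b ∨ (a ∧ ¬b)), v
4. ¬(c ∨ ¬a), v
5. ¬c, v
6. a, v
7. ¬b ∨ (a ∧ ¬b), v
8. a ∧ ¬b, v
9. ¬b, v
Accessibility: uRu, uRv, vRu, vRv
The negation has an open branch (countermodel exists).

Invalid (countermodel exists)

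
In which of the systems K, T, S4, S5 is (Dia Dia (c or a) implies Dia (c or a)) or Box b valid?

S4, S5

T-tableau for the negation not ((Dia Dia (c or a) implies Dia (c or a)) or Box b):
1. not ((Dia Dia (c or a) implies Dia (c or a)) or Box b), w0
2. not (Dia Dia (c or a) implies Dia (c or a)), w0   [neg-or-rule on 1]
3. not Box b, w0   [neg-or-rule on 1]
4. Dia Dia (c or a), w0   [neg-implies-rule on 2]
5. not Dia (c or a), w0   [neg-implies-rule on 2]
6. not (c or a), w0   [neg-Dia-rule on 5 via w0Rw0]
7. not c, w0   [neg-or-rule on 6]
8. not a, w0   [neg-or-rule on 6]
9. not b, w1   [neg-Box-rule on 3: fresh world w1, w0Rw1]
10. not (c or a), w1   [neg-Dia-rule on 5 via w0Rw1]
11. not c, w1   [neg-or-rule on 10]
12. not a, w1   [neg-or-rule on 10]
13. Dia (c or a), w2   [Dia-rule on 4: fresh world w2, w0Rw2]
14. not (c or a), w2   [neg-Dia-rule on 5 via w0Rw2]
15. not c, w2   [neg-or-rule on 14]
16. not a, w2   [neg-or-rule on 14]
17. c or a, w3   [Dia-rule on 13: fresh world w3, w2Rw3]
18. a, w3   [or-rule on 17 (branches; this branch)]
Accessibility: w0Rw0, w0Rw1, w0Rw2, w1Rw1, w2Rw2, w2Rw3, w3Rw3
Complete open branch: countermodel on a T-frame, so not valid in T, nor in K (the same frame is also a K-frame).
S4-tableau for the negation not ((Dia Dia (c or a) implies Dia (c or a)) or Box b):
1. not ((Dia Dia (c or a) implies Dia (c or a)) or Box b), w0
2. not (Dia Dia (c or a) implies Dia (c or a)), w0   [neg-or-rule on 1]
3. not Box b, w0   [neg-or-rule on 1]
4. Dia Dia (c or a), w0   [neg-implies-rule on 2]
5. not Dia (c or a), w0   [neg-implies-rule on 2]
6. not (c or a), w0   [neg-Dia-rule on 5 via w0Rw0]
7. not c, w0   [neg-or-rule on 6]
8. not a, w0   [neg-or-rule on 6]
9. not b, w1   [neg-Box-rule on 3: fresh world w1, w0Rw1]
10. not (c or a), w1   [neg-Dia-rule on 5 via w0Rw1]
11. not c, w1   [neg-or-rule on 10]
12. not a, w1   [neg-or-rule on 10]
13. Dia (c or a), w2   [Dia-rule on 4: fresh world w2, w0Rw2]
14. not (c or a), w2   [neg-Dia-rule on 5 via w0Rw2]
15. not c, w2   [neg-or-rule on 14]
16. not a, w2   [neg-or-rule on 14]
17. c or a, w3   [Dia-rule on 13: fresh world w3, w2Rw3]
18. not (c or a), w3   [neg-Dia-rule on 5 via w0Rw3]
19. not c, w3   [neg-or-rule on 18]
20. not a, w3   [neg-or-rule on 18]
21. a, w3   [or-rule on 17 (branches; this branch)]
Accessibility: w0Rw0, w0Rw1, w0Rw2, w0Rw3, w1Rw1, w2Rw2, w2Rw3, w3Rw3
Branch closes: a and not a both at w3.
Every branch closes (one shown): valid in S4, hence also in S5 (every theorem of S4 is a theorem of S5).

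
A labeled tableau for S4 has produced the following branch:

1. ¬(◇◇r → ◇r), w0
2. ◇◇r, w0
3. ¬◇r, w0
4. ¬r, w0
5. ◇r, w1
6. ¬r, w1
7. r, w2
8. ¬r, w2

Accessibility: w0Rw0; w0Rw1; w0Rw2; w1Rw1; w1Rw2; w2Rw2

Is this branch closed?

Yes, closed

Both r and ¬r appear at w2.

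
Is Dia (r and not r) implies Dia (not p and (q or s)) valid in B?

Tableau for the negation not (Dia (r and not r) implies Dia (not p and (q or s))):
1. not (Dia (r and not r) implies Dia (not p and (q or s))), u
2. Dia (r and not r), u
3. not Dia (not p and (q or s)), u
4. not (not p and (q or s)), u
5. not (q or s), u
6. not q, u
7. not s, u
8. r and not r, v
9. r, v
10. not r, v
Accessibility: uRu, uRv, vRu, vRv
Branch closes: r and not r both at v.
All branches of the negation close; one closing branch shown above.

Valid in B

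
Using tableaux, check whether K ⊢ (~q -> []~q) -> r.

Tableau for the negation ~((~q -> []~q) -> r):
1. ~((~q -> []~q) -> r), w0
2. ~q -> []~q, w0
3. ~r, w0
4. []~q, w0
The negation has an open branch (countermodel exists).

Not valid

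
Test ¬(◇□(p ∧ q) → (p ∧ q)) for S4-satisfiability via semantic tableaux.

1. ¬(◇□(p ∧ q) → (p ∧ q)), 0
2. ◇□(p ∧ q), 0   [¬→-rule on 1]
3. ¬(p ∧ q), 0   [¬→-rule on 1]
4. ¬q, 0   [¬∧-rule on 3 (branches; this branch)]
5. □(p ∧ q), 1   [◇-rule on 2: fresh world 1, 0R1]
6. p ∧ q, 1   [□-rule on 5 via 1R1]
7. p, 1   [∧-rule on 6]
8. q, 1   [∧-rule on 6]
Accessibility: 0R0, 0R1, 1R1

Yes, satisfiable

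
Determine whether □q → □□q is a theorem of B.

Tableau for the negation ¬(□q → □□q):
1. ¬(□q → □□q), w0
2. □q, w0
3. ¬□□q, w0
4. q, w0
5. ¬□q, w1
6. q, w1
7. ¬q, w2
Accessibility: w0Rw0, w0Rw1, w1Rw0, w1Rw1, w1Rw2, w2Rw1, w2Rw2
The negation has an open branch (countermodel exists).

No, not valid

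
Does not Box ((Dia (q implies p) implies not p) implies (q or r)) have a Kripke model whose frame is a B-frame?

1. not Box ((Dia (q implies p) implies not p) implies (q or r)), w0
2. not ((Dia (q implies p) implies not p) implies (q or r)), w1
3. Dia (q implies p) implies not p, w1
4. not (q or r), w1
5. not q, w1
6. not r, w1
7. not p, w1
Accessibility: w0Rw0, w0Rw1, w1Rw0, w1Rw1

Yes, satisfiable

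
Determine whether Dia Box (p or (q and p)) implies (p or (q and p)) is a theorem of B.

Tableau for the negation not (Dia Box (p or (q and p)) implies (p or (q and p))):
1. not (Dia Box (p or (q and p)) implies (p or (q and p))), w0
2. Dia Box (p or (q and p)), w0   [neg-implies-rule on 1]
3. not (p or (q and p)), w0   [neg-implies-rule on 1]
4. not p, w0   [neg-or-rule on 3]
5. not (q and p), w0   [neg-or-rule on 3]
6. Box (p or (q and p)), w1   [Dia-rule on 2: fresh world w1, w0Rw1]
7. p or (q and p), w0   [Box-rule on 6 via w1Rw0]
8. p or (q and p), w1   [Box-rule on 6 via w1Rw1]
9. q and p, w0   [or-rule on 7 (branches; this branch)]
10. q, w0   [and-rule on 9]
11. p, w0   [and-rule on 9]
Accessibility: w0Rw0, w0Rw1, w1Rw0, w1Rw1
Branch closes: p and not p both at w0.
All branches of the negation close; one closing branch shown above.

Valid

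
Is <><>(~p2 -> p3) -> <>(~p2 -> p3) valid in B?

Not valid

Tableau for the negation ~(<><>(~p2 -> p3) -> <>(~p2 -> p3)):
1. ~(<><>(~p2 -> p3) -> <>(~p2 -> p3)), 0
2. <><>(~p2 -> p3), 0
3. ~<>(~p2 -> p3), 0
4. ~(~p2 -> p3), 0
5. ~p2, 0
6. ~p3, 0
7. <>(~p2 -> p3), 1
8. ~(~p2 -> p3), 1
9. ~p2, 1
10. ~p3, 1
11. ~p2 -> p3, 2
12. p3, 2
Accessibility: 0R0, 0R1, 1R0, 1R1, 1R2, 2R1, 2R2
The negation has an open branch (countermodel exists).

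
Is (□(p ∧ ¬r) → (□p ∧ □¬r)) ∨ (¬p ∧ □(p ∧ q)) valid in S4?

Valid in S4

Tableau for the negation ¬((□(p ∧ ¬r) → (□p ∧ □¬r)) ∨ (¬p ∧ □(p ∧ q))):
1. ¬((□(p ∧ ¬r) → (□p ∧ □¬r)) ∨ (¬p ∧ □(p ∧ q))), w0
2. ¬(□(p ∧ ¬r) → (□p ∧ □¬r)), w0
3. ¬(¬p ∧ □(p ∧ q)), w0
4. □(p ∧ ¬r), w0
5. ¬(□p ∧ □¬r), w0
6. p ∧ ¬r, w0
7. p, w0
8. ¬r, w0
9. ¬□(p ∧ q), w0
10. ¬□¬r, w0
11. ¬(p ∧ q), w1
12. p ∧ ¬r, w1
13. p, w1
14. ¬r, w1
15. ¬q, w1
16. r, w2
17. p ∧ ¬r, w2
18. p, w2
19. ¬r, w2
Accessibility: w0Rw0, w0Rw1, w0Rw2, w1Rw1, w2Rw2
Branch closes: r and ¬r both at w2.
All branches of the negation close; one closing branch shown above.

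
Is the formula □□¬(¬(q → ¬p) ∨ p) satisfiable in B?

1. □□¬(¬(q → ¬p) ∨ p), 0
2. □¬(¬(q → ¬p) ∨ p), 0   [□-rule on 1 via 0R0]
3. ¬(¬(q → ¬p) ∨ p), 0   [□-rule on 2 via 0R0]
4. q → ¬p, 0   [¬∨-rule on 3]
5. ¬p, 0   [¬∨-rule on 3]
Accessibility: 0R0

Satisfiable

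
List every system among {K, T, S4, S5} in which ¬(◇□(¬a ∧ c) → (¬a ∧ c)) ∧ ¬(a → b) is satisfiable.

K, T, S4

S5-tableau for the formula:
1. ¬(◇□(¬a ∧ c) → (¬a ∧ c)) ∧ ¬(a → b), 0
2. ¬(◇□(¬a ∧ c) → (¬a ∧ c)), 0
3. ¬(a → b), 0
4. ◇□(¬a ∧ c), 0
5. ¬(¬a ∧ c), 0
6. a, 0
7. ¬b, 0
8. ¬c, 0
9. □(¬a ∧ c), 1
10. ¬a ∧ c, 0
11. ¬a, 0
12. c, 0
Accessibility: 0R0, 0R1, 1R0, 1R1
Branch closes: a and ¬a both at 0.
Every branch closes (one shown): unsatisfiable in S5.
S4-tableau for the formula:
1. ¬(◇□(¬a ∧ c) → (¬a ∧ c)) ∧ ¬(a → b), 0
2. ¬(◇□(¬a ∧ c) → (¬a ∧ c)), 0
3. ¬(a → b), 0
4. ◇□(¬a ∧ c), 0
5. ¬(¬a ∧ c), 0
6. a, 0
7. ¬b, 0
8. ¬c, 0
9. □(¬a ∧ c), 1
10. ¬a ∧ c, 1
11. ¬a, 1
12. c, 1
Accessibility: 0R0, 0R1, 1R1
Complete open branch: satisfiable in S4, hence also in K, T (this S4-model is also a K-model and a T-model).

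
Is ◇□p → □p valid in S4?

Invalid (countermodel exists)

Tableau for the negation ¬(◇□p → □p):
1. ¬(◇□p → □p), 0
2. ◇□p, 0   [¬→-rule on 1]
3. ¬□p, 0   [¬→-rule on 1]
4. □p, 1   [◇-rule on 2: fresh world 1, 0R1]
5. p, 1   [□-rule on 4 via 1R1]
6. ¬p, 2   [¬□-rule on 3: fresh world 2, 0R2]
Accessibility: 0R0, 0R1, 0R2, 1R1, 2R2
The negation has an open branch (countermodel exists).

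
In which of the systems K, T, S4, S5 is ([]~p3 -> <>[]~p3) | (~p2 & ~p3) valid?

T, S4, S5

K-tableau for the negation ~(([]~p3 -> <>[]~p3) | (~p2 & ~p3)):
1. ~(([]~p3 -> <>[]~p3) | (~p2 & ~p3)), 0
2. ~([]~p3 -> <>[]~p3), 0   [~|-rule on 1]
3. ~(~p2 & ~p3), 0   [~|-rule on 1]
4. []~p3, 0   [~->-rule on 2]
5. ~<>[]~p3, 0   [~->-rule on 2]
6. p3, 0   [~&-rule on 3 (branches; this branch)]
Complete open branch: countermodel on a K-frame, so not valid in K.
T-tableau for the negation ~(([]~p3 -> <>[]~p3) | (~p2 & ~p3)):
1. ~(([]~p3 -> <>[]~p3) | (~p2 & ~p3)), 0
2. ~([]~p3 -> <>[]~p3), 0   [~|-rule on 1]
3. ~(~p2 & ~p3), 0   [~|-rule on 1]
4. []~p3, 0   [~->-rule on 2]
5. ~<>[]~p3, 0   [~->-rule on 2]
6. ~p3, 0   [[]-rule on 4 via 0R0]
7. ~[]~p3, 0   [~<>-rule on 5 via 0R0]
8. p2, 0   [~&-rule on 3 (branches; this branch)]
9. p3, 1   [~[]-rule on 7: fresh world 1, 0R1]
10. ~p3, 1   [[]-rule on 4 via 0R1]
Accessibility: 0R0, 0R1, 1R1
Branch closes: p3 and ~p3 both at 1.
Every branch closes (one shown): valid in T, hence also in S4, S5 (every theorem of T is a theorem of S4 and S5).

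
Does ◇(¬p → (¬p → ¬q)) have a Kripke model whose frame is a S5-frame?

Satisfiable

1. ◇(¬p → (¬p → ¬q)), u
2. ¬p → (¬p → ¬q), v
3. ¬p → ¬q, v
4. ¬q, v
Accessibility: uRu, uRv, vRu, vRv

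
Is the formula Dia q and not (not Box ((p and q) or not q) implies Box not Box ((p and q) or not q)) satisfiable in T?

Satisfiable

1. Dia q and not (not Box ((p and q) or not q) implies Box not Box ((p and q) or not q)), 0
2. Dia q, 0
3. not (not Box ((p and q) or not q) implies Box not Box ((p and q) or not q)), 0
4. not Box ((p and q) or not q), 0
5. not Box not Box ((p and q) or not q), 0
6. q, 1
7. not ((p and q) or not q), 2
8. not (p and q), 2
9. q, 2
10. not p, 2
11. Box ((p and q) or not q), 3
12. (p and q) or not q, 3
13. not q, 3
Accessibility: 0R0, 0R1, 0R2, 0R3, 1R1, 2R2, 3R3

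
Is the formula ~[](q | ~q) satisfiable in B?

1. ~[](q | ~q), 0
2. ~(q | ~q), 1
3. ~q, 1
4. q, 1
Accessibility: 0R0, 0R1, 1R0, 1R1
Branch closes: q and ~q both at 1.
All branches of the tableau close; one closing branch shown above.

Unsatisfiable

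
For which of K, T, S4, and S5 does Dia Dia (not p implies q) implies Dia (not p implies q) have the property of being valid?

S4, S5

T-tableau for the negation not (Dia Dia (not p implies q) implies Dia (not p implies q)):
1. not (Dia Dia (not p implies q) implies Dia (not p implies q)), w0
2. Dia Dia (not p implies q), w0   [neg-implies-rule on 1]
3. not Dia (not p implies q), w0   [neg-implies-rule on 1]
4. not (not p implies q), w0   [neg-Dia-rule on 3 via w0Rw0]
5. not p, w0   [neg-implies-rule on 4]
6. not q, w0   [neg-implies-rule on 4]
7. Dia (not p implies q), w1   [Dia-rule on 2: fresh world w1, w0Rw1]
8. not (not p implies q), w1   [neg-Dia-rule on 3 via w0Rw1]
9. not p, w1   [neg-implies-rule on 8]
10. not q, w1   [neg-implies-rule on 8]
11. not p implies q, w2   [Dia-rule on 7: fresh world w2, w1Rw2]
12. q, w2   [implies-rule on 11 (branches; this branch)]
Accessibility: w0Rw0, w0Rw1, w1Rw1, w1Rw2, w2Rw2
Complete open branch: countermodel on a T-frame, so not valid in T, nor in K (the same frame is also a K-frame).
S4-tableau for the negation not (Dia Dia (not p implies q) implies Dia (not p implies q)):
1. not (Dia Dia (not p implies q) implies Dia (not p implies q)), w0
2. Dia Dia (not p implies q), w0   [neg-implies-rule on 1]
3. not Dia (not p implies q), w0   [neg-implies-rule on 1]
4. not (not p implies q), w0   [neg-Dia-rule on 3 via w0Rw0]
5. not p, w0   [neg-implies-rule on 4]
6. not q, w0   [neg-implies-rule on 4]
7. Dia (not p implies q), w1   [Dia-rule on 2: fresh world w1, w0Rw1]
8. not (not p implies q), w1   [neg-Dia-rule on 3 via w0Rw1]
9. not p, w1   [neg-implies-rule on 8]
10. not q, w1   [neg-implies-rule on 8]
11. not p implies q, w2   [Dia-rule on 7: fresh world w2, w1Rw2]
12. not (not p implies q), w2   [neg-Dia-rule on 3 via w0Rw2]
13. not p, w2   [neg-implies-rule on 12]
14. not q, w2   [neg-implies-rule on 12]
15. q, w2   [implies-rule on 11 (branches; this branch)]
Accessibility: w0Rw0, w0Rw1, w0Rw2, w1Rw1, w1Rw2, w2Rw2
Branch closes: q and not q both at w2.
Every branch closes (one shown): valid in S4, hence also in S5 (every theorem of S4 is a theorem of S5).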